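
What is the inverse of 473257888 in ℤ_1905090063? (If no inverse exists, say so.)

Run Euclid on (1905090063, 473257888):
1905090063 = 4·473257888 + 12058511
473257888 = 39·12058511 + 2975959
12058511 = 4·2975959 + 154675
2975959 = 19·154675 + 37134
154675 = 4·37134 + 6139
37134 = 6·6139 + 300
6139 = 20·300 + 139
300 = 2·139 + 22
139 = 6·22 + 7
22 = 3·7 + 1
7 = 7·1 + 0
The gcd is 1. Working backward:
1 = 22 − 3·7
1 = −3·139 + 19·22
1 = 19·300 − 41·139
1 = −41·6139 + 839·300
1 = 839·37134 − 5075·6139
1 = −5075·154675 + 21139·37134
1 = 21139·2975959 − 406716·154675
1 = −406716·12058511 + 1648003·2975959
1 = 1648003·473257888 − 64678833·12058511
1 = −64678833·1905090063 + 260363335·473257888
So 473257888·260363335 ≡ 1 (mod 1905090063).

260363335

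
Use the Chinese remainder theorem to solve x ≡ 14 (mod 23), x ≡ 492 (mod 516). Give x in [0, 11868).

6684

Write x = 14 + 23·k. Then 23·k ≡ 492 − 14 ≡ 478 (mod 516).
Need 23⁻¹ mod 516. Extended Euclid on (516, 23):
516 = 22×23 + 10
23 = 2×10 + 3
10 = 3×3 + 1
3 = 3×1 + 0
Back-substitute:
1 = 10 − 3·3
1 = −3·23 + 7·10
1 = 7·516 − 157·23
23⁻¹ ≡ 359 (mod 516), so k ≡ 359·478 ≡ 290 (mod 516).
x = 14 + 23·290 = 6684.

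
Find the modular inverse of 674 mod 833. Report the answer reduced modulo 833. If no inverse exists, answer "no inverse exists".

592

Extended Euclidean algorithm:
833 = 1*674 + 159
674 = 4*159 + 38
159 = 4*38 + 7
38 = 5*7 + 3
7 = 2*3 + 1
3 = 3*1 + 0
gcd = 1, so the inverse exists. Back-substitute:
1 = 7 − 2·3
1 = −2·38 + 11·7
1 = 11·159 − 46·38
1 = −46·674 + 195·159
1 = 195·833 − 241·674
Thus 674·(-241) ≡ 1 (mod 833); reducing, -241 mod 833 = 592.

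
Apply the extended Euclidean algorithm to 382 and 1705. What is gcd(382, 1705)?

1

Apply Euclid's algorithm to 1705 and 382:
1705 = 4×382 + 177
382 = 2×177 + 28
177 = 6×28 + 9
28 = 3×9 + 1
9 = 9×1 + 0
gcd(382, 1705) = 1.
Working backward:
1 = 28 − 3·9
1 = −3·177 + 19·28
1 = 19·382 − 41·177
1 = −41·1705 + 183·382
So 1 = (-41)·1705 + (183)·382.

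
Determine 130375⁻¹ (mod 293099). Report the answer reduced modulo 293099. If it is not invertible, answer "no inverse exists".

Extended Euclidean algorithm:
293099 = 2·130375 + 32349
130375 = 4·32349 + 979
32349 = 33·979 + 42
979 = 23·42 + 13
42 = 3·13 + 3
13 = 4·3 + 1
3 = 3·1 + 0
gcd = 1, so the inverse exists. Back-substitute:
1 = 13 − 4·3
1 = −4·42 + 13·13
1 = 13·979 − 303·42
1 = −303·32349 + 10012·979
1 = 10012·130375 − 40351·32349
1 = −40351·293099 + 90714·130375
So 130375·90714 ≡ 1 (mod 293099).

90714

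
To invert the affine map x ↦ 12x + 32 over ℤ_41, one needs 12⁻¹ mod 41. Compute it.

Extended Euclidean algorithm:
41 = 3×12 + 5
12 = 2×5 + 2
5 = 2×2 + 1
2 = 2×1 + 0
The gcd is 1. Working backward:
1 = 5 − 2·2
1 = −2·12 + 5·5
1 = 5·41 − 17·12
Thus 12·(-17) ≡ 1 (mod 41); reducing, -17 mod 41 = 24.

24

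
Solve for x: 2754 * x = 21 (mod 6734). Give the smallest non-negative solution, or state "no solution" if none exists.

no solution

gcd(2754, 6734):
6734 = 2*2754 + 1226
2754 = 2*1226 + 302
1226 = 4*302 + 18
302 = 16*18 + 14
18 = 1*14 + 4
14 = 3*4 + 2
4 = 2*2 + 0
gcd = 2, but 2 ∤ 21, so the congruence has no solution.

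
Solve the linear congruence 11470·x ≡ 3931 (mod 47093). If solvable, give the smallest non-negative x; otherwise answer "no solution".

17380

First find gcd(11470, 47093):
47093 = 4*11470 + 1213
11470 = 9*1213 + 553
1213 = 2*553 + 107
553 = 5*107 + 18
107 = 5*18 + 17
18 = 1*17 + 1
17 = 17*1 + 0
gcd = 1, so a unique solution mod 47093 exists.
Back-substitute for the Bézout coefficients:
1 = 18 − 17
1 = −107 + 6·18
1 = 6·553 − 31·107
1 = −31·1213 + 68·553
1 = 68·11470 − 643·1213
1 = −643·47093 + 2640·11470
So 11470·(2640) ≡ 1 (mod 47093), giving 11470⁻¹ ≡ 2640.
x ≡ 11470⁻¹·3931 ≡ 2640·3931 ≡ 17380 (mod 47093).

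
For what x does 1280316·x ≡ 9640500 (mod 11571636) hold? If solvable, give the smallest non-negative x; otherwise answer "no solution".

51109

First find gcd(1280316, 11571636):
11571636 = 9*1280316 + 48792
1280316 = 26*48792 + 11724
48792 = 4*11724 + 1896
11724 = 6*1896 + 348
1896 = 5*348 + 156
348 = 2*156 + 36
156 = 4*36 + 12
36 = 3*12 + 0
gcd = 12 and 12 | 9640500, so solutions exist. Divide through by 12: 106693x ≡ 803375 (mod 964303).
Now find 106693⁻¹ mod 964303:
964303 = 9·106693 + 4066
106693 = 26·4066 + 977
4066 = 4·977 + 158
977 = 6·158 + 29
158 = 5·29 + 13
29 = 2·13 + 3
13 = 4·3 + 1
3 = 3·1 + 0
Back-substitute:
1 = 13 − 4·3
1 = −4·29 + 9·13
1 = 9·158 − 49·29
1 = −49·977 + 303·158
1 = 303·4066 − 1261·977
1 = −1261·106693 + 33089·4066
1 = 33089·964303 − 299062·106693
So 106693·(-299062) ≡ 1 (mod 964303), i.e. 106693⁻¹ ≡ 665241.
Then x ≡ 665241·803375 ≡ 51109 (mod 964303); the smallest non-negative solution is x = 51109.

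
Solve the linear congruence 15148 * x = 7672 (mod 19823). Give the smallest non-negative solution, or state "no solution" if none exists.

5570

First find gcd(15148, 19823):
19823 = 1×15148 + 4675
15148 = 3×4675 + 1123
4675 = 4×1123 + 183
1123 = 6×183 + 25
183 = 7×25 + 8
25 = 3×8 + 1
8 = 8×1 + 0
gcd = 1, so a unique solution mod 19823 exists.
Back-substitute for the Bézout coefficients:
1 = 25 − 3·8
1 = −3·183 + 22·25
1 = 22·1123 − 135·183
1 = −135·4675 + 562·1123
1 = 562·15148 − 1821·4675
1 = −1821·19823 + 2383·15148
So 15148·(2383) ≡ 1 (mod 19823), giving 15148⁻¹ ≡ 2383.
x ≡ 15148⁻¹·7672 ≡ 2383·7672 ≡ 5570 (mod 19823).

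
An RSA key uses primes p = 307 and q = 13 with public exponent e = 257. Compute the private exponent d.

φ(n) = (p−1)(q−1) = 306·12 = 3672.
Need d with 257·d ≡ 1 (mod 3672). Apply the extended Euclidean algorithm:
3672 = 14×257 + 74
257 = 3×74 + 35
74 = 2×35 + 4
35 = 8×4 + 3
4 = 1×3 + 1
3 = 3×1 + 0
Back-substitute:
1 = 4 − 3
1 = −35 + 9·4
1 = 9·74 − 19·35
1 = −19·257 + 66·74
1 = 66·3672 − 943·257
So 257·(-943) ≡ 1 (mod 3672), hence d ≡ -943 ≡ 2729 (mod 3672).

2729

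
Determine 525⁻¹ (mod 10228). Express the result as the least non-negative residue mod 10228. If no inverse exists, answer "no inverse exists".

1617

Apply the Euclidean algorithm to 10228 and 525:
10228 = 19*525 + 253
525 = 2*253 + 19
253 = 13*19 + 6
19 = 3*6 + 1
6 = 6*1 + 0
The gcd is 1. Working backward:
1 = 19 − 3·6
1 = −3·253 + 40·19
1 = 40·525 − 83·253
1 = −83·10228 + 1617·525
So 525·1617 ≡ 1 (mod 10228).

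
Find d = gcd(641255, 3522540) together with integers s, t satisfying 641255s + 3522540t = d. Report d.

Euclidean algorithm:
3522540 = 5·641255 + 316265
641255 = 2·316265 + 8725
316265 = 36·8725 + 2165
8725 = 4·2165 + 65
2165 = 33·65 + 20
65 = 3·20 + 5
20 = 4·5 + 0
gcd(641255, 3522540) = 5.
Working backward:
5 = 65 − 3·20
5 = −3·2165 + 100·65
5 = 100·8725 − 403·2165
5 = −403·316265 + 14608·8725
5 = 14608·641255 − 29619·316265
5 = −29619·3522540 + 162703·641255
So 5 = (-29619)·3522540 + (162703)·641255.

5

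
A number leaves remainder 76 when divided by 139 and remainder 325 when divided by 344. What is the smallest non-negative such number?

31629

Write x = 76 + 139·k. Then 139·k ≡ 325 − 76 ≡ 249 (mod 344).
Need 139⁻¹ mod 344. Extended Euclid on (344, 139):
344 = 2*139 + 66
139 = 2*66 + 7
66 = 9*7 + 3
7 = 2*3 + 1
3 = 3*1 + 0
Back-substitute:
1 = 7 − 2·3
1 = −2·66 + 19·7
1 = 19·139 − 40·66
1 = −40·344 + 99·139
139⁻¹ ≡ 99 (mod 344), so k ≡ 99·249 ≡ 227 (mod 344).
x = 76 + 139·227 = 31629.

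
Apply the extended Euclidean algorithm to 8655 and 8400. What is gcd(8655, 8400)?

15

Euclidean algorithm:
8655 = 1×8400 + 255
8400 = 32×255 + 240
255 = 1×240 + 15
240 = 16×15 + 0
gcd(8655, 8400) = 15.
Working backward:
15 = 255 − 240
15 = −8400 + 33·255
15 = 33·8655 − 34·8400
So 15 = (33)·8655 + (-34)·8400.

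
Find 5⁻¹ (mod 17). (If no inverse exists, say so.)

Extended Euclidean algorithm:
17 = 3×5 + 2
5 = 2×2 + 1
2 = 2×1 + 0
gcd = 1, so the inverse exists. Back-substitute:
1 = 5 − 2·2
1 = −2·17 + 7·5
So 5·7 ≡ 1 (mod 17).

7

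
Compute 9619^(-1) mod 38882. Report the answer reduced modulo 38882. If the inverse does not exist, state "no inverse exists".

Apply the Euclidean algorithm to 38882 and 9619:
38882 = 4×9619 + 406
9619 = 23×406 + 281
406 = 1×281 + 125
281 = 2×125 + 31
125 = 4×31 + 1
31 = 31×1 + 0
Since gcd(9619, 38882) = 1, back-substitute to write 1 as a combination:
1 = 125 − 4·31
1 = −4·281 + 9·125
1 = 9·406 − 13·281
1 = −13·9619 + 308·406
1 = 308·38882 − 1245·9619
Thus 9619·(-1245) ≡ 1 (mod 38882); reducing, -1245 mod 38882 = 37637.

37637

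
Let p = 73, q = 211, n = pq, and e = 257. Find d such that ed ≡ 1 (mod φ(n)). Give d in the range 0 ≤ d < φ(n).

φ(n) = (p−1)(q−1) = 72·210 = 15120.
Need d with 257·d ≡ 1 (mod 15120). Apply the extended Euclidean algorithm:
15120 = 58×257 + 214
257 = 1×214 + 43
214 = 4×43 + 42
43 = 1×42 + 1
42 = 42×1 + 0
Back-substitute:
1 = 43 − 42
1 = −214 + 5·43
1 = 5·257 − 6·214
1 = −6·15120 + 353·257
So 257·353 ≡ 1 (mod 15120), hence d = 353.

353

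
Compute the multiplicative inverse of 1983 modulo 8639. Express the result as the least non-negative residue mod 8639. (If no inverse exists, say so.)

Extended Euclidean algorithm:
8639 = 4×1983 + 707
1983 = 2×707 + 569
707 = 1×569 + 138
569 = 4×138 + 17
138 = 8×17 + 2
17 = 8×2 + 1
2 = 2×1 + 0
The gcd is 1. Working backward:
1 = 17 − 8·2
1 = −8·138 + 65·17
1 = 65·569 − 268·138
1 = −268·707 + 333·569
1 = 333·1983 − 934·707
1 = −934·8639 + 4069·1983
So 1983·4069 ≡ 1 (mod 8639).

4069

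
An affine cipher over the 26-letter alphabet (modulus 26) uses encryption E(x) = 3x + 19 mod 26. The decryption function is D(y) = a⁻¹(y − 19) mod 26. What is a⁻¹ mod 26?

Extended Euclidean algorithm:
26 = 8·3 + 2
3 = 1·2 + 1
2 = 2·1 + 0
The gcd is 1. Working backward:
1 = 3 − 2
1 = −26 + 9·3
So 3·9 ≡ 1 (mod 26).

9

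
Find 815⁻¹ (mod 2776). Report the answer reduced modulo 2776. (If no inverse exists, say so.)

Run Euclid on (2776, 815):
2776 = 3*815 + 331
815 = 2*331 + 153
331 = 2*153 + 25
153 = 6*25 + 3
25 = 8*3 + 1
3 = 3*1 + 0
Since gcd(815, 2776) = 1, back-substitute to write 1 as a combination:
1 = 25 − 8·3
1 = −8·153 + 49·25
1 = 49·331 − 106·153
1 = −106·815 + 261·331
1 = 261·2776 − 889·815
So 815·(-889) ≡ 1 (mod 2776), and -889 ≡ 1887 (mod 2776).

1887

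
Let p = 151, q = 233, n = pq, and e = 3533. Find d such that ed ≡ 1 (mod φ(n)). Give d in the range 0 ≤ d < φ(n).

φ(n) = (p−1)(q−1) = 150·232 = 34800.
Need d with 3533·d ≡ 1 (mod 34800). Apply the extended Euclidean algorithm:
34800 = 9*3533 + 3003
3533 = 1*3003 + 530
3003 = 5*530 + 353
530 = 1*353 + 177
353 = 1*177 + 176
177 = 1*176 + 1
176 = 176*1 + 0
Back-substitute:
1 = 177 − 176
1 = −353 + 2·177
1 = 2·530 − 3·353
1 = −3·3003 + 17·530
1 = 17·3533 − 20·3003
1 = −20·34800 + 197·3533
So 3533·197 ≡ 1 (mod 34800), hence d = 197.

197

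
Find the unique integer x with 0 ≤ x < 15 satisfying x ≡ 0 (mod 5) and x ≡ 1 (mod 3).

Write x = 0 + 5·k. Then 5·k ≡ 1 − 0 ≡ 1 (mod 3).
Need 5⁻¹ mod 3. Extended Euclid on (3, 2):
3 = 1*2 + 1
2 = 2*1 + 0
Back-substitute:
1 = 3 − 2
5⁻¹ ≡ 2 (mod 3), so k ≡ 2·1 ≡ 2 (mod 3).
x = 0 + 5·2 = 10.

10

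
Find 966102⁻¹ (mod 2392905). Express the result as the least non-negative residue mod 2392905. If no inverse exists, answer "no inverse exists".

Compute gcd(966102, 2392905):
2392905 = 2*966102 + 460701
966102 = 2*460701 + 44700
460701 = 10*44700 + 13701
44700 = 3*13701 + 3597
13701 = 3*3597 + 2910
3597 = 1*2910 + 687
2910 = 4*687 + 162
687 = 4*162 + 39
162 = 4*39 + 6
39 = 6*6 + 3
6 = 2*3 + 0
Since gcd = 3 > 1, 966102 is not a unit mod 2392905.

no inverse exists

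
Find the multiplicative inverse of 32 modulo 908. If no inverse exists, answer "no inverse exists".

no inverse exists

Compute gcd(32, 908):
908 = 28×32 + 12
32 = 2×12 + 8
12 = 1×8 + 4
8 = 2×4 + 0
The gcd is 4, not 1, hence no inverse exists.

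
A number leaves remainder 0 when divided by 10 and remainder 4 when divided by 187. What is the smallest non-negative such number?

Write x = 0 + 10·k. Then 10·k ≡ 4 − 0 ≡ 4 (mod 187).
Need 10⁻¹ mod 187. Extended Euclid on (187, 10):
187 = 18*10 + 7
10 = 1*7 + 3
7 = 2*3 + 1
3 = 3*1 + 0
Back-substitute:
1 = 7 − 2·3
1 = −2·10 + 3·7
1 = 3·187 − 56·10
10⁻¹ ≡ 131 (mod 187), so k ≡ 131·4 ≡ 150 (mod 187).
x = 0 + 10·150 = 1500.

1500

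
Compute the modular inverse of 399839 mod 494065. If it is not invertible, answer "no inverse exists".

no inverse exists

Euclidean algorithm on 494065, 399839:
494065 = 1·399839 + 94226
399839 = 4·94226 + 22935
94226 = 4·22935 + 2486
22935 = 9·2486 + 561
2486 = 4·561 + 242
561 = 2·242 + 77
242 = 3·77 + 11
77 = 7·11 + 0
gcd(399839, 494065) = 11 ≠ 1, so 399839 has no multiplicative inverse modulo 494065.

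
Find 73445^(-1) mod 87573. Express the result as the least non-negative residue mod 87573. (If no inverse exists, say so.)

62066

Extended Euclidean algorithm:
87573 = 1×73445 + 14128
73445 = 5×14128 + 2805
14128 = 5×2805 + 103
2805 = 27×103 + 24
103 = 4×24 + 7
24 = 3×7 + 3
7 = 2×3 + 1
3 = 3×1 + 0
Since gcd(73445, 87573) = 1, back-substitute to write 1 as a combination:
1 = 7 − 2·3
1 = −2·24 + 7·7
1 = 7·103 − 30·24
1 = −30·2805 + 817·103
1 = 817·14128 − 4115·2805
1 = −4115·73445 + 21392·14128
1 = 21392·87573 − 25507·73445
So 73445·(-25507) ≡ 1 (mod 87573), and -25507 ≡ 62066 (mod 87573).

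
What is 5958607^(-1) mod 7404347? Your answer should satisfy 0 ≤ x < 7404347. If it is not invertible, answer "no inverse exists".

2442865

gcd(7404347, 5958607) by repeated division:
7404347 = 1·5958607 + 1445740
5958607 = 4·1445740 + 175647
1445740 = 8·175647 + 40564
175647 = 4·40564 + 13391
40564 = 3·13391 + 391
13391 = 34·391 + 97
391 = 4·97 + 3
97 = 32·3 + 1
3 = 3·1 + 0
Since gcd(5958607, 7404347) = 1, back-substitute to write 1 as a combination:
1 = 97 − 32·3
1 = −32·391 + 129·97
1 = 129·13391 − 4418·391
1 = −4418·40564 + 13383·13391
1 = 13383·175647 − 57950·40564
1 = −57950·1445740 + 476983·175647
1 = 476983·5958607 − 1965882·1445740
1 = −1965882·7404347 + 2442865·5958607
So 5958607·2442865 ≡ 1 (mod 7404347).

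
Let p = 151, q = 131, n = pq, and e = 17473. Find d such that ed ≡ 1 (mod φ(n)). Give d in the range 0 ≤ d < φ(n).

16537

φ(n) = (p−1)(q−1) = 150·130 = 19500.
Need d with 17473·d ≡ 1 (mod 19500). Apply the extended Euclidean algorithm:
19500 = 1×17473 + 2027
17473 = 8×2027 + 1257
2027 = 1×1257 + 770
1257 = 1×770 + 487
770 = 1×487 + 283
487 = 1×283 + 204
283 = 1×204 + 79
204 = 2×79 + 46
79 = 1×46 + 33
46 = 1×33 + 13
33 = 2×13 + 7
13 = 1×7 + 6
7 = 1×6 + 1
6 = 6×1 + 0
Back-substitute:
1 = 7 − 6
1 = −13 + 2·7
1 = 2·33 − 5·13
1 = −5·46 + 7·33
1 = 7·79 − 12·46
1 = −12·204 + 31·79
1 = 31·283 − 43·204
1 = −43·487 + 74·283
1 = 74·770 − 117·487
1 = −117·1257 + 191·770
1 = 191·2027 − 308·1257
1 = −308·17473 + 2655·2027
1 = 2655·19500 − 2963·17473
So 17473·(-2963) ≡ 1 (mod 19500), hence d ≡ -2963 ≡ 16537 (mod 19500).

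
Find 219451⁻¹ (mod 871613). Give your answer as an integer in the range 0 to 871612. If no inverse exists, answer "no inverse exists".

Run Euclid on (871613, 219451):
871613 = 3·219451 + 213260
219451 = 1·213260 + 6191
213260 = 34·6191 + 2766
6191 = 2·2766 + 659
2766 = 4·659 + 130
659 = 5·130 + 9
130 = 14·9 + 4
9 = 2·4 + 1
4 = 4·1 + 0
Since gcd(219451, 871613) = 1, back-substitute to write 1 as a combination:
1 = 9 − 2·4
1 = −2·130 + 29·9
1 = 29·659 − 147·130
1 = −147·2766 + 617·659
1 = 617·6191 − 1381·2766
1 = −1381·213260 + 47571·6191
1 = 47571·219451 − 48952·213260
1 = −48952·871613 + 194427·219451
So 219451·194427 ≡ 1 (mod 871613).

194427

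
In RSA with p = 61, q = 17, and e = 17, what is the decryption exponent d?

113

φ(n) = (p−1)(q−1) = 60·16 = 960.
Need d with 17·d ≡ 1 (mod 960). Apply the extended Euclidean algorithm:
960 = 56·17 + 8
17 = 2·8 + 1
8 = 8·1 + 0
Back-substitute:
1 = 17 − 2·8
1 = −2·960 + 113·17
So 17·113 ≡ 1 (mod 960), hence d = 113.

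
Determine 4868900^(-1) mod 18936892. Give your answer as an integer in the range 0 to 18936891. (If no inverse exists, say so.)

no inverse exists

Compute gcd(4868900, 18936892):
18936892 = 3×4868900 + 4330192
4868900 = 1×4330192 + 538708
4330192 = 8×538708 + 20528
538708 = 26×20528 + 4980
20528 = 4×4980 + 608
4980 = 8×608 + 116
608 = 5×116 + 28
116 = 4×28 + 4
28 = 7×4 + 0
The gcd is 4, not 1, hence no inverse exists.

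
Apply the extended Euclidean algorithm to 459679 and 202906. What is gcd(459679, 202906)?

11

Apply Euclid's algorithm to 459679 and 202906:
459679 = 2*202906 + 53867
202906 = 3*53867 + 41305
53867 = 1*41305 + 12562
41305 = 3*12562 + 3619
12562 = 3*3619 + 1705
3619 = 2*1705 + 209
1705 = 8*209 + 33
209 = 6*33 + 11
33 = 3*11 + 0
gcd(459679, 202906) = 11.
Working backward:
11 = 209 − 6·33
11 = −6·1705 + 49·209
11 = 49·3619 − 104·1705
11 = −104·12562 + 361·3619
11 = 361·41305 − 1187·12562
11 = −1187·53867 + 1548·41305
11 = 1548·202906 − 5831·53867
11 = −5831·459679 + 13210·202906
So 11 = (-5831)·459679 + (13210)·202906.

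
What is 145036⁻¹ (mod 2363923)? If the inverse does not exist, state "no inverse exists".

1635119

Apply the Euclidean algorithm to 2363923 and 145036:
2363923 = 16*145036 + 43347
145036 = 3*43347 + 14995
43347 = 2*14995 + 13357
14995 = 1*13357 + 1638
13357 = 8*1638 + 253
1638 = 6*253 + 120
253 = 2*120 + 13
120 = 9*13 + 3
13 = 4*3 + 1
3 = 3*1 + 0
gcd = 1, so the inverse exists. Back-substitute:
1 = 13 − 4·3
1 = −4·120 + 37·13
1 = 37·253 − 78·120
1 = −78·1638 + 505·253
1 = 505·13357 − 4118·1638
1 = −4118·14995 + 4623·13357
1 = 4623·43347 − 13364·14995
1 = −13364·145036 + 44715·43347
1 = 44715·2363923 − 728804·145036
Hence 145036⁻¹ ≡ -728804 ≡ 1635119 (mod 2363923).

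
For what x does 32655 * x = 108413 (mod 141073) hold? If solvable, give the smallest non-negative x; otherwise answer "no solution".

First find gcd(32655, 141073):
141073 = 4·32655 + 10453
32655 = 3·10453 + 1296
10453 = 8·1296 + 85
1296 = 15·85 + 21
85 = 4·21 + 1
21 = 21·1 + 0
gcd = 1, so a unique solution mod 141073 exists.
Back-substitute for the Bézout coefficients:
1 = 85 − 4·21
1 = −4·1296 + 61·85
1 = 61·10453 − 492·1296
1 = −492·32655 + 1537·10453
1 = 1537·141073 − 6640·32655
So 32655·(-6640) ≡ 1 (mod 141073), giving 32655⁻¹ ≡ 134433.
x ≡ 32655⁻¹·108413 ≡ 134433·108413 ≡ 33199 (mod 141073).

33199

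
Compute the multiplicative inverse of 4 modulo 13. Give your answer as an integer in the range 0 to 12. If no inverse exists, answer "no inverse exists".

Apply the Euclidean algorithm to 13 and 4:
13 = 3*4 + 1
4 = 4*1 + 0
Since gcd(4, 13) = 1, back-substitute to write 1 as a combination:
1 = 13 − 3·4
Thus 4·(-3) ≡ 1 (mod 13); reducing, -3 mod 13 = 10.

10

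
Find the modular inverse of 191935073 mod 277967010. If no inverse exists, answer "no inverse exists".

gcd(277967010, 191935073) by repeated division:
277967010 = 1×191935073 + 86031937
191935073 = 2×86031937 + 19871199
86031937 = 4×19871199 + 6547141
19871199 = 3×6547141 + 229776
6547141 = 28×229776 + 113413
229776 = 2×113413 + 2950
113413 = 38×2950 + 1313
2950 = 2×1313 + 324
1313 = 4×324 + 17
324 = 19×17 + 1
17 = 17×1 + 0
The gcd is 1. Working backward:
1 = 324 − 19·17
1 = −19·1313 + 77·324
1 = 77·2950 − 173·1313
1 = −173·113413 + 6651·2950
1 = 6651·229776 − 13475·113413
1 = −13475·6547141 + 383951·229776
1 = 383951·19871199 − 1165328·6547141
1 = −1165328·86031937 + 5045263·19871199
1 = 5045263·191935073 − 11255854·86031937
1 = −11255854·277967010 + 16301117·191935073
So 191935073·16301117 ≡ 1 (mod 277967010).

16301117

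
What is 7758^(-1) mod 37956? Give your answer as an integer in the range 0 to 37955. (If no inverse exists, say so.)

Euclidean algorithm on 37956, 7758:
37956 = 4*7758 + 6924
7758 = 1*6924 + 834
6924 = 8*834 + 252
834 = 3*252 + 78
252 = 3*78 + 18
78 = 4*18 + 6
18 = 3*6 + 0
The gcd is 6, not 1, hence no inverse exists.

no inverse exists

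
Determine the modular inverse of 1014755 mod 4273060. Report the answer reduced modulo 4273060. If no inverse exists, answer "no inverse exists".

Compute gcd(1014755, 4273060):
4273060 = 4×1014755 + 214040
1014755 = 4×214040 + 158595
214040 = 1×158595 + 55445
158595 = 2×55445 + 47705
55445 = 1×47705 + 7740
47705 = 6×7740 + 1265
7740 = 6×1265 + 150
1265 = 8×150 + 65
150 = 2×65 + 20
65 = 3×20 + 5
20 = 4×5 + 0
The gcd is 5, not 1, hence no inverse exists.

no inverse exists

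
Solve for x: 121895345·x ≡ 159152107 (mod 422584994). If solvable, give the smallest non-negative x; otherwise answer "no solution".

no solution

gcd(121895345, 422584994):
422584994 = 3*121895345 + 56898959
121895345 = 2*56898959 + 8097427
56898959 = 7*8097427 + 216970
8097427 = 37*216970 + 69537
216970 = 3*69537 + 8359
69537 = 8*8359 + 2665
8359 = 3*2665 + 364
2665 = 7*364 + 117
364 = 3*117 + 13
117 = 9*13 + 0
gcd = 13, but 13 ∤ 159152107, so the congruence has no solution.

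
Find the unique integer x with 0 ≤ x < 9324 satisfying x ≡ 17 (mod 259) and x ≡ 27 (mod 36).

5715

Write x = 17 + 259·k. Then 259·k ≡ 27 − 17 ≡ 10 (mod 36).
Need 259⁻¹ mod 36. Extended Euclid on (36, 7):
36 = 5×7 + 1
7 = 7×1 + 0
Back-substitute:
1 = 36 − 5·7
259⁻¹ ≡ 31 (mod 36), so k ≡ 31·10 ≡ 22 (mod 36).
x = 17 + 259·22 = 5715.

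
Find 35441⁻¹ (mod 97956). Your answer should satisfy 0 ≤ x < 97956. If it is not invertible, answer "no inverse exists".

Extended Euclidean algorithm:
97956 = 2·35441 + 27074
35441 = 1·27074 + 8367
27074 = 3·8367 + 1973
8367 = 4·1973 + 475
1973 = 4·475 + 73
475 = 6·73 + 37
73 = 1·37 + 36
37 = 1·36 + 1
36 = 36·1 + 0
gcd = 1, so the inverse exists. Back-substitute:
1 = 37 − 36
1 = −73 + 2·37
1 = 2·475 − 13·73
1 = −13·1973 + 54·475
1 = 54·8367 − 229·1973
1 = −229·27074 + 741·8367
1 = 741·35441 − 970·27074
1 = −970·97956 + 2681·35441
So 35441·2681 ≡ 1 (mod 97956).

2681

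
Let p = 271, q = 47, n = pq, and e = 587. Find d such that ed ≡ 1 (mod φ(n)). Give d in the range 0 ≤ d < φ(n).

10283

φ(n) = (p−1)(q−1) = 270·46 = 12420.
Need d with 587·d ≡ 1 (mod 12420). Apply the extended Euclidean algorithm:
12420 = 21×587 + 93
587 = 6×93 + 29
93 = 3×29 + 6
29 = 4×6 + 5
6 = 1×5 + 1
5 = 5×1 + 0
Back-substitute:
1 = 6 − 5
1 = −29 + 5·6
1 = 5·93 − 16·29
1 = −16·587 + 101·93
1 = 101·12420 − 2137·587
So 587·(-2137) ≡ 1 (mod 12420), hence d ≡ -2137 ≡ 10283 (mod 12420).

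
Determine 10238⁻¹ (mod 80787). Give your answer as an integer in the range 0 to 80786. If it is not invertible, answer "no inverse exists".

Apply the Euclidean algorithm to 80787 and 10238:
80787 = 7·10238 + 9121
10238 = 1·9121 + 1117
9121 = 8·1117 + 185
1117 = 6·185 + 7
185 = 26·7 + 3
7 = 2·3 + 1
3 = 3·1 + 0
The gcd is 1. Working backward:
1 = 7 − 2·3
1 = −2·185 + 53·7
1 = 53·1117 − 320·185
1 = −320·9121 + 2613·1117
1 = 2613·10238 − 2933·9121
1 = −2933·80787 + 23144·10238
So 10238·23144 ≡ 1 (mod 80787).

23144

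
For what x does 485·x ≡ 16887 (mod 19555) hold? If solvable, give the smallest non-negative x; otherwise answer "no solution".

no solution

gcd(485, 19555):
19555 = 40·485 + 155
485 = 3·155 + 20
155 = 7·20 + 15
20 = 1·15 + 5
15 = 3·5 + 0
gcd = 5, but 5 ∤ 16887, so the congruence has no solution.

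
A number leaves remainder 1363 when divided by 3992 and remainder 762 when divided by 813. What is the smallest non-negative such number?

2879595

Write x = 1363 + 3992·k. Then 3992·k ≡ 762 − 1363 ≡ 212 (mod 813).
Need 3992⁻¹ mod 813. Extended Euclid on (813, 740):
813 = 1×740 + 73
740 = 10×73 + 10
73 = 7×10 + 3
10 = 3×3 + 1
3 = 3×1 + 0
Back-substitute:
1 = 10 − 3·3
1 = −3·73 + 22·10
1 = 22·740 − 223·73
1 = −223·813 + 245·740
3992⁻¹ ≡ 245 (mod 813), so k ≡ 245·212 ≡ 721 (mod 813).
x = 1363 + 3992·721 = 2879595.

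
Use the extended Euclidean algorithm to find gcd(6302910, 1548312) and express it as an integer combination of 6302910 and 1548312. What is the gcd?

6

Euclidean algorithm:
6302910 = 4×1548312 + 109662
1548312 = 14×109662 + 13044
109662 = 8×13044 + 5310
13044 = 2×5310 + 2424
5310 = 2×2424 + 462
2424 = 5×462 + 114
462 = 4×114 + 6
114 = 19×6 + 0
gcd(6302910, 1548312) = 6.
Express as a combination:
6 = 462 − 4·114
6 = −4·2424 + 21·462
6 = 21·5310 − 46·2424
6 = −46·13044 + 113·5310
6 = 113·109662 − 950·13044
6 = −950·1548312 + 13413·109662
6 = 13413·6302910 − 54602·1548312
So 6 = (13413)·6302910 + (-54602)·1548312.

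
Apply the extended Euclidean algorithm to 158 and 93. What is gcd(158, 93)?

1

Repeated division:
158 = 1·93 + 65
93 = 1·65 + 28
65 = 2·28 + 9
28 = 3·9 + 1
9 = 9·1 + 0
gcd(158, 93) = 1.
Working backward:
1 = 28 − 3·9
1 = −3·65 + 7·28
1 = 7·93 − 10·65
1 = −10·158 + 17·93
So 1 = (-10)·158 + (17)·93.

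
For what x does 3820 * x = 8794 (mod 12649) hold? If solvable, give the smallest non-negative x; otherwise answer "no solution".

First find gcd(3820, 12649):
12649 = 3*3820 + 1189
3820 = 3*1189 + 253
1189 = 4*253 + 177
253 = 1*177 + 76
177 = 2*76 + 25
76 = 3*25 + 1
25 = 25*1 + 0
gcd = 1, so a unique solution mod 12649 exists.
Back-substitute for the Bézout coefficients:
1 = 76 − 3·25
1 = −3·177 + 7·76
1 = 7·253 − 10·177
1 = −10·1189 + 47·253
1 = 47·3820 − 151·1189
1 = −151·12649 + 500·3820
So 3820·(500) ≡ 1 (mod 12649), giving 3820⁻¹ ≡ 500.
x ≡ 3820⁻¹·8794 ≡ 500·8794 ≡ 7797 (mod 12649).

7797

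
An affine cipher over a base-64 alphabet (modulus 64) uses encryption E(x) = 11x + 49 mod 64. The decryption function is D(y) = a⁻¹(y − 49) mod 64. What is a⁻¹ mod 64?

Extended Euclidean algorithm:
64 = 5*11 + 9
11 = 1*9 + 2
9 = 4*2 + 1
2 = 2*1 + 0
The gcd is 1. Working backward:
1 = 9 − 4·2
1 = −4·11 + 5·9
1 = 5·64 − 29·11
So 11·(-29) ≡ 1 (mod 64), and -29 ≡ 35 (mod 64).

35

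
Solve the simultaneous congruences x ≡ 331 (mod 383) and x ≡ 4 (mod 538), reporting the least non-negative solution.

Write x = 331 + 383·k. Then 383·k ≡ 4 − 331 ≡ 211 (mod 538).
Need 383⁻¹ mod 538. Extended Euclid on (538, 383):
538 = 1*383 + 155
383 = 2*155 + 73
155 = 2*73 + 9
73 = 8*9 + 1
9 = 9*1 + 0
Back-substitute:
1 = 73 − 8·9
1 = −8·155 + 17·73
1 = 17·383 − 42·155
1 = −42·538 + 59·383
383⁻¹ ≡ 59 (mod 538), so k ≡ 59·211 ≡ 75 (mod 538).
x = 331 + 383·75 = 29056.

29056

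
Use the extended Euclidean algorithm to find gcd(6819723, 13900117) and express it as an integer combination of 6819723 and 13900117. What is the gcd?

Euclidean algorithm:
13900117 = 2*6819723 + 260671
6819723 = 26*260671 + 42277
260671 = 6*42277 + 7009
42277 = 6*7009 + 223
7009 = 31*223 + 96
223 = 2*96 + 31
96 = 3*31 + 3
31 = 10*3 + 1
3 = 3*1 + 0
gcd(6819723, 13900117) = 1.
Express as a combination:
1 = 31 − 10·3
1 = −10·96 + 31·31
1 = 31·223 − 72·96
1 = −72·7009 + 2263·223
1 = 2263·42277 − 13650·7009
1 = −13650·260671 + 84163·42277
1 = 84163·6819723 − 2201888·260671
1 = −2201888·13900117 + 4487939·6819723
So 1 = (-2201888)·13900117 + (4487939)·6819723.

1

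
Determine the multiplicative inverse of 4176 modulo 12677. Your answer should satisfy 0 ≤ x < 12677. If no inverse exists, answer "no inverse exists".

9529

Extended Euclidean algorithm:
12677 = 3*4176 + 149
4176 = 28*149 + 4
149 = 37*4 + 1
4 = 4*1 + 0
Since gcd(4176, 12677) = 1, back-substitute to write 1 as a combination:
1 = 149 − 37·4
1 = −37·4176 + 1037·149
1 = 1037·12677 − 3148·4176
Hence 4176⁻¹ ≡ -3148 ≡ 9529 (mod 12677).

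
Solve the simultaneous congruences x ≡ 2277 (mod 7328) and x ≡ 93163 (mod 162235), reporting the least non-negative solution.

1175647973

Write x = 2277 + 7328·k. Then 7328·k ≡ 93163 − 2277 ≡ 90886 (mod 162235).
Need 7328⁻¹ mod 162235. Extended Euclid on (162235, 7328):
162235 = 22*7328 + 1019
7328 = 7*1019 + 195
1019 = 5*195 + 44
195 = 4*44 + 19
44 = 2*19 + 6
19 = 3*6 + 1
6 = 6*1 + 0
Back-substitute:
1 = 19 − 3·6
1 = −3·44 + 7·19
1 = 7·195 − 31·44
1 = −31·1019 + 162·195
1 = 162·7328 − 1165·1019
1 = −1165·162235 + 25792·7328
7328⁻¹ ≡ 25792 (mod 162235), so k ≡ 25792·90886 ≡ 160432 (mod 162235).
x = 2277 + 7328·160432 = 1175647973.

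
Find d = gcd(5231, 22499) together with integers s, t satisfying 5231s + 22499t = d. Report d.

Repeated division:
22499 = 4*5231 + 1575
5231 = 3*1575 + 506
1575 = 3*506 + 57
506 = 8*57 + 50
57 = 1*50 + 7
50 = 7*7 + 1
7 = 7*1 + 0
gcd(5231, 22499) = 1.
Working backward:
1 = 50 − 7·7
1 = −7·57 + 8·50
1 = 8·506 − 71·57
1 = −71·1575 + 221·506
1 = 221·5231 − 734·1575
1 = −734·22499 + 3157·5231
So 1 = (-734)·22499 + (3157)·5231.

1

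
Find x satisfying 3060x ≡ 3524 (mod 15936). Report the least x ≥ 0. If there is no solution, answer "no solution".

gcd(3060, 15936):
15936 = 5·3060 + 636
3060 = 4·636 + 516
636 = 1·516 + 120
516 = 4·120 + 36
120 = 3·36 + 12
36 = 3·12 + 0
gcd = 12, but 12 ∤ 3524, so the congruence has no solution.

no solution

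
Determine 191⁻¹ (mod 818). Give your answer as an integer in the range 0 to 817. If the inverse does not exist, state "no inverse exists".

621

Apply the Euclidean algorithm to 818 and 191:
818 = 4×191 + 54
191 = 3×54 + 29
54 = 1×29 + 25
29 = 1×25 + 4
25 = 6×4 + 1
4 = 4×1 + 0
The gcd is 1. Working backward:
1 = 25 − 6·4
1 = −6·29 + 7·25
1 = 7·54 − 13·29
1 = −13·191 + 46·54
1 = 46·818 − 197·191
So 191·(-197) ≡ 1 (mod 818), and -197 ≡ 621 (mod 818).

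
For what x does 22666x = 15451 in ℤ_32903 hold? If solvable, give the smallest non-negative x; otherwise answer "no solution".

18409

First find gcd(22666, 32903):
32903 = 1*22666 + 10237
22666 = 2*10237 + 2192
10237 = 4*2192 + 1469
2192 = 1*1469 + 723
1469 = 2*723 + 23
723 = 31*23 + 10
23 = 2*10 + 3
10 = 3*3 + 1
3 = 3*1 + 0
gcd = 1, so a unique solution mod 32903 exists.
Back-substitute for the Bézout coefficients:
1 = 10 − 3·3
1 = −3·23 + 7·10
1 = 7·723 − 220·23
1 = −220·1469 + 447·723
1 = 447·2192 − 667·1469
1 = −667·10237 + 3115·2192
1 = 3115·22666 − 6897·10237
1 = −6897·32903 + 10012·22666
So 22666·(10012) ≡ 1 (mod 32903), giving 22666⁻¹ ≡ 10012.
x ≡ 22666⁻¹·15451 ≡ 10012·15451 ≡ 18409 (mod 32903).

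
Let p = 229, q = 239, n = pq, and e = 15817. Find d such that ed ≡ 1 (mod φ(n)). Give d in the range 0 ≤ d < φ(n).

7009

φ(n) = (p−1)(q−1) = 228·238 = 54264.
Need d with 15817·d ≡ 1 (mod 54264). Apply the extended Euclidean algorithm:
54264 = 3*15817 + 6813
15817 = 2*6813 + 2191
6813 = 3*2191 + 240
2191 = 9*240 + 31
240 = 7*31 + 23
31 = 1*23 + 8
23 = 2*8 + 7
8 = 1*7 + 1
7 = 7*1 + 0
Back-substitute:
1 = 8 − 7
1 = −23 + 3·8
1 = 3·31 − 4·23
1 = −4·240 + 31·31
1 = 31·2191 − 283·240
1 = −283·6813 + 880·2191
1 = 880·15817 − 2043·6813
1 = −2043·54264 + 7009·15817
So 15817·7009 ≡ 1 (mod 54264), hence d = 7009.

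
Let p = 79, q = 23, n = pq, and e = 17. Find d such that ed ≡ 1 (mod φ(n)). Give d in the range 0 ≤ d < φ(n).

φ(n) = (p−1)(q−1) = 78·22 = 1716.
Need d with 17·d ≡ 1 (mod 1716). Apply the extended Euclidean algorithm:
1716 = 100·17 + 16
17 = 1·16 + 1
16 = 16·1 + 0
Back-substitute:
1 = 17 − 16
1 = −1716 + 101·17
So 17·101 ≡ 1 (mod 1716), hence d = 101.

101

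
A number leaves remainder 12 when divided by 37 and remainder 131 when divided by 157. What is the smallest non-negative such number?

5155

Write x = 12 + 37·k. Then 37·k ≡ 131 − 12 ≡ 119 (mod 157).
Need 37⁻¹ mod 157. Extended Euclid on (157, 37):
157 = 4×37 + 9
37 = 4×9 + 1
9 = 9×1 + 0
Back-substitute:
1 = 37 − 4·9
1 = −4·157 + 17·37
37⁻¹ ≡ 17 (mod 157), so k ≡ 17·119 ≡ 139 (mod 157).
x = 12 + 37·139 = 5155.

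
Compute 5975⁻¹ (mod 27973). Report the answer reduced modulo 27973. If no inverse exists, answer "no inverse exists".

Run Euclid on (27973, 5975):
27973 = 4·5975 + 4073
5975 = 1·4073 + 1902
4073 = 2·1902 + 269
1902 = 7·269 + 19
269 = 14·19 + 3
19 = 6·3 + 1
3 = 3·1 + 0
gcd = 1, so the inverse exists. Back-substitute:
1 = 19 − 6·3
1 = −6·269 + 85·19
1 = 85·1902 − 601·269
1 = −601·4073 + 1287·1902
1 = 1287·5975 − 1888·4073
1 = −1888·27973 + 8839·5975
So 5975·8839 ≡ 1 (mod 27973).

8839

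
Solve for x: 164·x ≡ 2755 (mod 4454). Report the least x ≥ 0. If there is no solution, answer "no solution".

no solution

gcd(164, 4454):
4454 = 27×164 + 26
164 = 6×26 + 8
26 = 3×8 + 2
8 = 4×2 + 0
gcd = 2, but 2 ∤ 2755, so the congruence has no solution.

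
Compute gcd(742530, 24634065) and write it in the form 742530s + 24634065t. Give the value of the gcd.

Apply Euclid's algorithm to 24634065 and 742530:
24634065 = 33×742530 + 130575
742530 = 5×130575 + 89655
130575 = 1×89655 + 40920
89655 = 2×40920 + 7815
40920 = 5×7815 + 1845
7815 = 4×1845 + 435
1845 = 4×435 + 105
435 = 4×105 + 15
105 = 7×15 + 0
gcd(742530, 24634065) = 15.
Express as a combination:
15 = 435 − 4·105
15 = −4·1845 + 17·435
15 = 17·7815 − 72·1845
15 = −72·40920 + 377·7815
15 = 377·89655 − 826·40920
15 = −826·130575 + 1203·89655
15 = 1203·742530 − 6841·130575
15 = −6841·24634065 + 226956·742530
So 15 = (-6841)·24634065 + (226956)·742530.

15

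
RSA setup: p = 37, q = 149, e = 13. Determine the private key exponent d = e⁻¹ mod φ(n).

φ(n) = (p−1)(q−1) = 36·148 = 5328.
Need d with 13·d ≡ 1 (mod 5328). Apply the extended Euclidean algorithm:
5328 = 409×13 + 11
13 = 1×11 + 2
11 = 5×2 + 1
2 = 2×1 + 0
Back-substitute:
1 = 11 − 5·2
1 = −5·13 + 6·11
1 = 6·5328 − 2459·13
So 13·(-2459) ≡ 1 (mod 5328), hence d ≡ -2459 ≡ 2869 (mod 5328).

2869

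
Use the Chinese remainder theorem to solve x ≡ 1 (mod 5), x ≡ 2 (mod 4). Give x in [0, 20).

6

Write x = 1 + 5·k. Then 5·k ≡ 2 − 1 ≡ 1 (mod 4).
Need 5⁻¹ mod 4. Extended Euclid on (4, 1):
4 = 4×1 + 0
5⁻¹ ≡ 1 (mod 4), so k ≡ 1·1 ≡ 1 (mod 4).
x = 1 + 5·1 = 6.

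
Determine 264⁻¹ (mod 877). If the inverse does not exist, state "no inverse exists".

gcd(877, 264) by repeated division:
877 = 3·264 + 85
264 = 3·85 + 9
85 = 9·9 + 4
9 = 2·4 + 1
4 = 4·1 + 0
Since gcd(264, 877) = 1, back-substitute to write 1 as a combination:
1 = 9 − 2·4
1 = −2·85 + 19·9
1 = 19·264 − 59·85
1 = −59·877 + 196·264
So 264·196 ≡ 1 (mod 877).

196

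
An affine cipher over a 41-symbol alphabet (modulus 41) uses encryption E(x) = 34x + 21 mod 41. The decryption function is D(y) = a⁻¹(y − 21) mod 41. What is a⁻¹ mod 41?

Extended Euclidean algorithm:
41 = 1*34 + 7
34 = 4*7 + 6
7 = 1*6 + 1
6 = 6*1 + 0
The gcd is 1. Working backward:
1 = 7 − 6
1 = −34 + 5·7
1 = 5·41 − 6·34
Thus 34·(-6) ≡ 1 (mod 41); reducing, -6 mod 41 = 35.

35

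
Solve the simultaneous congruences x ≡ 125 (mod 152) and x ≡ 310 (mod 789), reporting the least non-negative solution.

53173

Write x = 125 + 152·k. Then 152·k ≡ 310 − 125 ≡ 185 (mod 789).
Need 152⁻¹ mod 789. Extended Euclid on (789, 152):
789 = 5×152 + 29
152 = 5×29 + 7
29 = 4×7 + 1
7 = 7×1 + 0
Back-substitute:
1 = 29 − 4·7
1 = −4·152 + 21·29
1 = 21·789 − 109·152
152⁻¹ ≡ 680 (mod 789), so k ≡ 680·185 ≡ 349 (mod 789).
x = 125 + 152·349 = 53173.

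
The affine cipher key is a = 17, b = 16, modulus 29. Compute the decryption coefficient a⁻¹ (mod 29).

12

Apply the Euclidean algorithm to 29 and 17:
29 = 1×17 + 12
17 = 1×12 + 5
12 = 2×5 + 2
5 = 2×2 + 1
2 = 2×1 + 0
Since gcd(17, 29) = 1, back-substitute to write 1 as a combination:
1 = 5 − 2·2
1 = −2·12 + 5·5
1 = 5·17 − 7·12
1 = −7·29 + 12·17
So 17·12 ≡ 1 (mod 29).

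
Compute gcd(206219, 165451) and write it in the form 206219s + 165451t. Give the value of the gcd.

Apply Euclid's algorithm to 206219 and 165451:
206219 = 1×165451 + 40768
165451 = 4×40768 + 2379
40768 = 17×2379 + 325
2379 = 7×325 + 104
325 = 3×104 + 13
104 = 8×13 + 0
gcd(206219, 165451) = 13.
Working backward:
13 = 325 − 3·104
13 = −3·2379 + 22·325
13 = 22·40768 − 377·2379
13 = −377·165451 + 1530·40768
13 = 1530·206219 − 1907·165451
So 13 = (1530)·206219 + (-1907)·165451.

13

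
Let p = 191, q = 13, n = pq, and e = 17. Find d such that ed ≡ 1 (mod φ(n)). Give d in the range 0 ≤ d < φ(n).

1073

φ(n) = (p−1)(q−1) = 190·12 = 2280.
Need d with 17·d ≡ 1 (mod 2280). Apply the extended Euclidean algorithm:
2280 = 134×17 + 2
17 = 8×2 + 1
2 = 2×1 + 0
Back-substitute:
1 = 17 − 8·2
1 = −8·2280 + 1073·17
So 17·1073 ≡ 1 (mod 2280), hence d = 1073.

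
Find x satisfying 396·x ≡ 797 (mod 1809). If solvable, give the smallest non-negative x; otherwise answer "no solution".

no solution

gcd(396, 1809):
1809 = 4*396 + 225
396 = 1*225 + 171
225 = 1*171 + 54
171 = 3*54 + 9
54 = 6*9 + 0
gcd = 9, but 9 ∤ 797, so the congruence has no solution.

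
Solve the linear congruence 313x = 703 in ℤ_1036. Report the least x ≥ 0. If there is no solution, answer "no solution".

555

First find gcd(313, 1036):
1036 = 3*313 + 97
313 = 3*97 + 22
97 = 4*22 + 9
22 = 2*9 + 4
9 = 2*4 + 1
4 = 4*1 + 0
gcd = 1, so a unique solution mod 1036 exists.
Back-substitute for the Bézout coefficients:
1 = 9 − 2·4
1 = −2·22 + 5·9
1 = 5·97 − 22·22
1 = −22·313 + 71·97
1 = 71·1036 − 235·313
So 313·(-235) ≡ 1 (mod 1036), giving 313⁻¹ ≡ 801.
x ≡ 313⁻¹·703 ≡ 801·703 ≡ 555 (mod 1036).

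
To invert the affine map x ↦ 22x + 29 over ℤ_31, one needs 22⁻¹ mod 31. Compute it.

24

Apply the Euclidean algorithm to 31 and 22:
31 = 1*22 + 9
22 = 2*9 + 4
9 = 2*4 + 1
4 = 4*1 + 0
gcd = 1, so the inverse exists. Back-substitute:
1 = 9 − 2·4
1 = −2·22 + 5·9
1 = 5·31 − 7·22
Hence 22⁻¹ ≡ -7 ≡ 24 (mod 31).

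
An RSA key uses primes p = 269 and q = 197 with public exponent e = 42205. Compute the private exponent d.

48213

φ(n) = (p−1)(q−1) = 268·196 = 52528.
Need d with 42205·d ≡ 1 (mod 52528). Apply the extended Euclidean algorithm:
52528 = 1*42205 + 10323
42205 = 4*10323 + 913
10323 = 11*913 + 280
913 = 3*280 + 73
280 = 3*73 + 61
73 = 1*61 + 12
61 = 5*12 + 1
12 = 12*1 + 0
Back-substitute:
1 = 61 − 5·12
1 = −5·73 + 6·61
1 = 6·280 − 23·73
1 = −23·913 + 75·280
1 = 75·10323 − 848·913
1 = −848·42205 + 3467·10323
1 = 3467·52528 − 4315·42205
So 42205·(-4315) ≡ 1 (mod 52528), hence d ≡ -4315 ≡ 48213 (mod 52528).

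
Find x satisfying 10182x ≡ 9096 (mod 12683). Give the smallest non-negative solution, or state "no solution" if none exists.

113

First find gcd(10182, 12683):
12683 = 1×10182 + 2501
10182 = 4×2501 + 178
2501 = 14×178 + 9
178 = 19×9 + 7
9 = 1×7 + 2
7 = 3×2 + 1
2 = 2×1 + 0
gcd = 1, so a unique solution mod 12683 exists.
Back-substitute for the Bézout coefficients:
1 = 7 − 3·2
1 = −3·9 + 4·7
1 = 4·178 − 79·9
1 = −79·2501 + 1110·178
1 = 1110·10182 − 4519·2501
1 = −4519·12683 + 5629·10182
So 10182·(5629) ≡ 1 (mod 12683), giving 10182⁻¹ ≡ 5629.
x ≡ 10182⁻¹·9096 ≡ 5629·9096 ≡ 113 (mod 12683).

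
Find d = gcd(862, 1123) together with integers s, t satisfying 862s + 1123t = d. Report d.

1

Apply Euclid's algorithm to 1123 and 862:
1123 = 1*862 + 261
862 = 3*261 + 79
261 = 3*79 + 24
79 = 3*24 + 7
24 = 3*7 + 3
7 = 2*3 + 1
3 = 3*1 + 0
gcd(862, 1123) = 1.
Working backward:
1 = 7 − 2·3
1 = −2·24 + 7·7
1 = 7·79 − 23·24
1 = −23·261 + 76·79
1 = 76·862 − 251·261
1 = −251·1123 + 327·862
So 1 = (-251)·1123 + (327)·862.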